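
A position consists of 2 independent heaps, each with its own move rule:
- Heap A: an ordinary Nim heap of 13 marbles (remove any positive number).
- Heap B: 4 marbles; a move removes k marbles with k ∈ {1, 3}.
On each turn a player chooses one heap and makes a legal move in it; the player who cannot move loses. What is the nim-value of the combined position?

Heap A is a plain Nim heap of size 13, so its Grundy value is 13.
Build the Grundy sequence for heap B with g(k) = mex{g(k−s) : s ∈ {1, 3}, s ≤ k}:
g(0) = mex{} = 0
g(1) = mex{0} = 1
g(2) = mex{1} = 0
g(3) = mex{0} = 1
g(4) = mex{1} = 0
So g(4) = 0.
By the Sprague-Grundy theorem, the Grundy value of a sum of independent games is the XOR of the component values.
Combined value = 13 XOR 0 = 13.

13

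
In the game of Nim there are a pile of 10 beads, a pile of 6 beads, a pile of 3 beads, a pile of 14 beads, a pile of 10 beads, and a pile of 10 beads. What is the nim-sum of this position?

1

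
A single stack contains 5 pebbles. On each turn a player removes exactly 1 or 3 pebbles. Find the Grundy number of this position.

1

Grundy values for subtraction set {1, 3}:
k:     0  1  2  3  4  5
g(k):  0  1  0  1  0  1
So g(5) = 1.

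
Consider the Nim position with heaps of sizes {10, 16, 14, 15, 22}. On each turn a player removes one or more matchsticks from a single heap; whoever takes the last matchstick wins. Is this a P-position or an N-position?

Compute the nim-sum pairwise:
10 XOR 16 = 26
26 XOR 14 = 20
20 XOR 15 = 27
27 XOR 22 = 13
The nim-sum is 13 ≠ 0, so this is an N-position: the player to move can win.

N-position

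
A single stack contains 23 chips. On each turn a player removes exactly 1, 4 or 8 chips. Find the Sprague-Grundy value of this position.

Compute g(0), g(1), … for moves {1, 4, 8}:
k:     0  1  2  3  4  5  6  7  8  9 10 11 12 13 14 15 16 17 18 19 20 21 22 23
g(k):  0  1  0  1  2  0  1  0  1  2  3  2  0  1  0  1  2  0  1  0  1  2  3  2
So g(23) = 2.

2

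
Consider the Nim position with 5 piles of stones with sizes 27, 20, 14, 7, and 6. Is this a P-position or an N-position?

Nim-sum: 27 XOR 20 XOR 14 XOR 7 XOR 6 = 0.
The nim-sum is 0, so this is a P-position: the player to move is in a losing position under optimal play.

P-position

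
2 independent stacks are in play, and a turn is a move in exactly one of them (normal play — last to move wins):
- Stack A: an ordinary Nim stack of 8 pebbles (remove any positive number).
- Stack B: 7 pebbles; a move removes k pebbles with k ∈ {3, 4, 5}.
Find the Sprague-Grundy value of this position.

10

Stack A is a plain Nim stack of size 8, so its Grundy value is 8.
Build the Grundy sequence for stack B with g(k) = mex{g(k−s) : s ∈ {3, 4, 5}, s ≤ k}:
g(0) = mex{} = 0
g(1) = mex{} = 0
g(2) = mex{} = 0
g(3) = mex{0} = 1
g(4) = mex{0} = 1
g(5) = mex{0} = 1
g(6) = mex{0,1} = 2
g(7) = mex{0,1} = 2
So g(7) = 2.
By the Sprague-Grundy theorem, the Grundy value of a sum of independent games is the XOR of the component values.
Combined value = 8 XOR 2 = 10.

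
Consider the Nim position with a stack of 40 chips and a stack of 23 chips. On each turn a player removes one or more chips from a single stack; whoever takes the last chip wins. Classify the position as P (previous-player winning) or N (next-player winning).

Nim-sum: 40 ⊕ 23 = 63.
The nim-sum is 63 ≠ 0, so this is an N-position: the player to move can win.

N-position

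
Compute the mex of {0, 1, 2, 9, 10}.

3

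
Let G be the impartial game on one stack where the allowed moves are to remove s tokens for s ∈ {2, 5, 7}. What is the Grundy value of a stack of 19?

3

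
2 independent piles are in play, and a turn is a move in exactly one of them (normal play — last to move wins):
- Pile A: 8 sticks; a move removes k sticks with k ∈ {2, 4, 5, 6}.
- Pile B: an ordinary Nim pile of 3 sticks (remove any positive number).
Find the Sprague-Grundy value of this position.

3

Build the Grundy sequence for pile A with g(k) = mex{g(k−s) : s ∈ {2, 4, 5, 6}, s ≤ k}:
g(0) = mex{} = 0
g(1) = mex{} = 0
g(2) = mex{0} = 1
g(3) = mex{0} = 1
g(4) = mex{0,1} = 2
g(5) = mex{0,1} = 2
g(6) = mex{0,1,2} = 3
g(7) = mex{0,1,2} = 3
g(8) = mex{1,2,3} = 0
So g(8) = 0.
Pile B is a plain Nim pile of size 3, so its Grundy value is 3.
By the Sprague-Grundy theorem, the Grundy value of a sum of independent games is the XOR of the component values.
Combined value = 0 XOR 3 = 3.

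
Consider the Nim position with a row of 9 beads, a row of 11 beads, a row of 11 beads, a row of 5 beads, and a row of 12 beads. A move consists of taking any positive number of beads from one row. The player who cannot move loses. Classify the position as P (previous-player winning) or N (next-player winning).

Nim-sum: 9 ^ 11 ^ 11 ^ 5 ^ 12 = 0.
The nim-sum is 0, so this is a P-position: the player to move is in a losing position under optimal play.

P-position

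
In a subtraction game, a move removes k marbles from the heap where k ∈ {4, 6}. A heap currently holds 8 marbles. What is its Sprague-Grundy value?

2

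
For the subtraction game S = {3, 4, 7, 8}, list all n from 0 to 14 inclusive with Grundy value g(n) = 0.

Compute g(0), g(1), … for moves {3, 4, 7, 8}:
g(0) = mex{} = 0
g(1) = mex{} = 0
g(2) = mex{} = 0
g(3) = mex{0} = 1
g(4) = mex{0} = 1
g(5) = mex{0} = 1
g(6) = mex{0,1} = 2
g(7) = mex{0,1} = 2
g(8) = mex{0,1} = 2
g(9) = mex{0,1,2} = 3
g(10) = mex{0,1,2} = 3
g(11) = mex{1,2} = 0
g(12) = mex{1,2,3} = 0
g(13) = mex{1,2,3} = 0
g(14) = mex{0,2,3} = 1
The P-positions (g = 0) in 0..14 are 0, 1, 2, 11, 12, 13.

0, 1, 2, 11, 12, 13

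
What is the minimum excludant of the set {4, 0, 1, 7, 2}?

The values 0, 1, 2 are all present; 3 is the first non-negative integer missing from the set.

3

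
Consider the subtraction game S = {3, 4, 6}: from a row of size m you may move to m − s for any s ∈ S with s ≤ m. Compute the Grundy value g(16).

2

Grundy values for subtraction set {3, 4, 6}:
k:     0  1  2  3  4  5  6  7  8  9 10 11 12 13 14 15 16
g(k):  0  0  0  1  1  1  2  2  2  0  0  0  1  1  1  2  2
So g(16) = 2.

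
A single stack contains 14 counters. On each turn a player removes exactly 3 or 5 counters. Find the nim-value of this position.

Grundy values for subtraction set {3, 5}:
k:     0  1  2  3  4  5  6  7  8  9 10 11 12 13 14
g(k):  0  0  0  1  1  1  2  2  0  0  0  1  1  1  2
So g(14) = 2.

2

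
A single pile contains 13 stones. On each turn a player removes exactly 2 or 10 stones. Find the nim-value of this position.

0

Grundy values for subtraction set {2, 10}:
k:     0  1  2  3  4  5  6  7  8  9 10 11 12 13
g(k):  0  0  1  1  0  0  1  1  0  0  1  1  0  0
So g(13) = 0.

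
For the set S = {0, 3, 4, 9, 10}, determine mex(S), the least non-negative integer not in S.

1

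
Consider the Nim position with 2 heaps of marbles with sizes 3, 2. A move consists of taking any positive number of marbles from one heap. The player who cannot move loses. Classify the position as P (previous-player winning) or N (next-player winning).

Nim-sum: 3 XOR 2 = 1.
The nim-sum is 1 ≠ 0, so this is an N-position: the player to move can win.

N-position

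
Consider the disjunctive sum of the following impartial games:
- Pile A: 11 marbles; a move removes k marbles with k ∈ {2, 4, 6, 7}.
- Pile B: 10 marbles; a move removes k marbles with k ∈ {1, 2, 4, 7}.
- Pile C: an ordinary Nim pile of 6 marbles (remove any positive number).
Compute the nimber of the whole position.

For pile A, compute g(0), g(1), … with moves {2, 4, 6, 7}:
g(0) = mex{} = 0
g(1) = mex{} = 0
g(2) = mex{0} = 1
g(3) = mex{0} = 1
g(4) = mex{0,1} = 2
g(5) = mex{0,1} = 2
g(6) = mex{0,1,2} = 3
g(7) = mex{0,1,2} = 3
g(8) = mex{0,1,2,3} = 4
g(9) = mex{1,2,3} = 0
g(10) = mex{1,2,3,4} = 0
g(11) = mex{0,2,3} = 1
So g(11) = 1.
Build the Grundy sequence for pile B with g(k) = mex{g(k−s) : s ∈ {1, 2, 4, 7}, s ≤ k}:
k:     0  1  2  3  4  5  6  7  8  9 10
g(k):  0  1  2  0  1  2  0  1  2  0  1
So g(10) = 1.
Pile C is a plain Nim pile of size 6, so its Grundy value is 6.
The value of a disjunctive sum is the nim-sum of the parts.
Combined value = 1 XOR 1 XOR 6 = 6.

6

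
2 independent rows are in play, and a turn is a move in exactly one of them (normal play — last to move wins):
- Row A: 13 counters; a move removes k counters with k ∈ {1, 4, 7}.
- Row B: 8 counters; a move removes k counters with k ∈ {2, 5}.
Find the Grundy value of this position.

0

Build the Grundy sequence for row A with g(k) = mex{g(k−s) : s ∈ {1, 4, 7}, s ≤ k}:
k:     0  1  2  3  4  5  6  7  8  9 10 11 12 13
g(k):  0  1  0  1  2  0  1  2  0  1  0  1  2  0
So g(13) = 0.
Grundy values for row B (subtraction set {2, 5}):
k:     0  1  2  3  4  5  6  7  8
g(k):  0  0  1  1  0  2  1  0  0
So g(8) = 0.
By the Sprague-Grundy theorem, the Grundy value of a sum of independent games is the XOR of the component values.
Combined value = 0 XOR 0 = 0.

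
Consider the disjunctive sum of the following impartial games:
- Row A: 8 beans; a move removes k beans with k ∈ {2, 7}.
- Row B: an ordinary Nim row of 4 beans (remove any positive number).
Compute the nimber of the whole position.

6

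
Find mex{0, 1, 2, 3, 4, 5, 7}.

The values 0, 1, 2, 3, 4, 5 are all present; 6 is the first non-negative integer missing from the set.

6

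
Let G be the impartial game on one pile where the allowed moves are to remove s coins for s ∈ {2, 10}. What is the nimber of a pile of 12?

0

Grundy values for subtraction set {2, 10}:
k:     0  1  2  3  4  5  6  7  8  9 10 11 12
g(k):  0  0  1  1  0  0  1  1  0  0  1  1  0
So g(12) = 0.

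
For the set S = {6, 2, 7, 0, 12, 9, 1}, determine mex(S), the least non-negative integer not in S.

The values 0, 1, 2 are all present; 3 is the first non-negative integer missing from the set.

3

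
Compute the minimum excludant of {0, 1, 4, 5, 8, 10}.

2

The values 0, 1 are all present; 2 is the first non-negative integer missing from the set.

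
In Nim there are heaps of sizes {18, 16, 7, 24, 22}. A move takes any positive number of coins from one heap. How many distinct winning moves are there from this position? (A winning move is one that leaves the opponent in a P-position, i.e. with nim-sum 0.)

In binary:
  10010  (18)
  10000  (16)
  00111  (7)
  11000  (24)
  10110  (22)
  -----
  01011  (11)
The overall nim-sum is X = 11. A heap of size p has a winning move iff p XOR X < p (reduce it to p XOR X).
  18: 18 XOR 11 = 25 ≥ 18 — no move.
  16: 16 XOR 11 = 27 ≥ 16 — no move.
  7: 7 XOR 11 = 12 ≥ 7 — no move.
  24: 24 XOR 11 = 19 < 24 — winning move (to 19).
  22: 22 XOR 11 = 29 ≥ 22 — no move.
That gives 1 winning move.

1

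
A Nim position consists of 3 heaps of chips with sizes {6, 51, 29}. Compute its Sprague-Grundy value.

Nim-sum: 6 XOR 51 XOR 29 = 40.

40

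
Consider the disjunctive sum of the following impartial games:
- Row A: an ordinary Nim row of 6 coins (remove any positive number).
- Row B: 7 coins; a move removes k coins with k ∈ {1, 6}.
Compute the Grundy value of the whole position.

Row A is a plain Nim row of size 6, so its Grundy value is 6.
For row B, compute g(0), g(1), … with moves {1, 6}:
k:     0  1  2  3  4  5  6  7
g(k):  0  1  0  1  0  1  2  0
So g(7) = 0.
By the Sprague-Grundy theorem, the Grundy value of a sum of independent games is the XOR of the component values.
Combined value = 6 ⊕ 0 = 6.

6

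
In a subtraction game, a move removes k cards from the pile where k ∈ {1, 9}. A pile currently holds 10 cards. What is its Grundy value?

Compute g(0), g(1), … for moves {1, 9}:
g(0) = mex{} = 0
g(1) = mex{0} = 1
g(2) = mex{1} = 0
g(3) = mex{0} = 1
g(4) = mex{1} = 0
g(5) = mex{0} = 1
g(6) = mex{1} = 0
g(7) = mex{0} = 1
g(8) = mex{1} = 0
g(9) = mex{0} = 1
g(10) = mex{1} = 0
So g(10) = 0.

0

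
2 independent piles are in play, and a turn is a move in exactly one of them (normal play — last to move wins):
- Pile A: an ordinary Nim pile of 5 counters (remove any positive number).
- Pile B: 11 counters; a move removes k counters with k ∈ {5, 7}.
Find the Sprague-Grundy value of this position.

7

Pile A is a plain Nim pile of size 5, so its Grundy value is 5.
Grundy values for pile B (subtraction set {5, 7}):
g(0) = mex{} = 0
g(1) = mex{} = 0
g(2) = mex{} = 0
g(3) = mex{} = 0
g(4) = mex{} = 0
g(5) = mex{0} = 1
g(6) = mex{0} = 1
g(7) = mex{0} = 1
g(8) = mex{0} = 1
g(9) = mex{0} = 1
g(10) = mex{0,1} = 2
g(11) = mex{0,1} = 2
So g(11) = 2.
By the Sprague-Grundy theorem, the Grundy value of a sum of independent games is the XOR of the component values.
Combined value = 5 ⊕ 2 = 7.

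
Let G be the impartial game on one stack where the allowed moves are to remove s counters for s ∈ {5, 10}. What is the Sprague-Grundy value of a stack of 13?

2

Grundy values for subtraction set {5, 10}:
k:     0  1  2  3  4  5  6  7  8  9 10 11 12 13
g(k):  0  0  0  0  0  1  1  1  1  1  2  2  2  2
So g(13) = 2.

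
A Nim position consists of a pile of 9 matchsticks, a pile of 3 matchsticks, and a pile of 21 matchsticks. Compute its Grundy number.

31

In binary:
  01001  (9)
  00011  (3)
  10101  (21)
  -----
  11111  (31)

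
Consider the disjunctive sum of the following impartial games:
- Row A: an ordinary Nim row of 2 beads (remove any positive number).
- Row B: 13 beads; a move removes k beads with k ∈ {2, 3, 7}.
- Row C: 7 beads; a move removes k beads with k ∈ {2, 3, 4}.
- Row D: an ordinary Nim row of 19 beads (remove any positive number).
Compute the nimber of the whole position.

16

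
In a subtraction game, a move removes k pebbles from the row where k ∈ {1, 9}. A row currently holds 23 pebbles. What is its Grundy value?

1

Grundy values for subtraction set {1, 9}:
k:     0  1  2  3  4  5  6  7  8  9 10 11 12 13 14 15 16 17 18 19 20 21 22 23
g(k):  0  1  0  1  0  1  0  1  0  1  0  1  0  1  0  1  0  1  0  1  0  1  0  1
So g(23) = 1.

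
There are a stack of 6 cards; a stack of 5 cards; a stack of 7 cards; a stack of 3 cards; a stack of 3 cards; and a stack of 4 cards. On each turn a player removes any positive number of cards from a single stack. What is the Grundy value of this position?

0

Nim-sum: 6 XOR 5 XOR 7 XOR 3 XOR 3 XOR 4 = 0.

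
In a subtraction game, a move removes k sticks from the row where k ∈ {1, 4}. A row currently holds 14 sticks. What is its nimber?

2

Build the Grundy sequence with g(k) = mex{g(k−s) : s ∈ {1, 4}, s ≤ k}:
g(0) = mex{} = 0
g(1) = mex{0} = 1
g(2) = mex{1} = 0
g(3) = mex{0} = 1
g(4) = mex{0,1} = 2
g(5) = mex{1,2} = 0
g(6) = mex{0} = 1
g(7) = mex{1} = 0
g(8) = mex{0,2} = 1
g(9) = mex{0,1} = 2
g(10) = mex{1,2} = 0
g(11) = mex{0} = 1
g(12) = mex{1} = 0
g(13) = mex{0,2} = 1
g(14) = mex{0,1} = 2
So g(14) = 2.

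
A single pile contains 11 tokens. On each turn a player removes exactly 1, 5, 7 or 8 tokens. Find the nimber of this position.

3

Build the Grundy sequence with g(k) = mex{g(k−s) : s ∈ {1, 5, 7, 8}, s ≤ k}:
k:     0  1  2  3  4  5  6  7  8  9 10 11
g(k):  0  1  0  1  0  1  0  1  2  3  2  3
So g(11) = 3.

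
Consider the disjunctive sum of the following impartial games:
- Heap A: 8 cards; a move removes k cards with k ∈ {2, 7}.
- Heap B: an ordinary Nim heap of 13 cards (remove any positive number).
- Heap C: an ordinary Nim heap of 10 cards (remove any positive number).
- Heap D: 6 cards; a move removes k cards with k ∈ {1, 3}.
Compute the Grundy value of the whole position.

5

Grundy values for heap A (subtraction set {2, 7}):
k:     0  1  2  3  4  5  6  7  8
g(k):  0  0  1  1  0  0  1  1  2
So g(8) = 2.
Heap B is a plain Nim heap of size 13, so its Grundy value is 13.
Heap C is a plain Nim heap of size 10, so its Grundy value is 10.
For heap D, compute g(0), g(1), … with moves {1, 3}:
g(0) = mex{} = 0
g(1) = mex{0} = 1
g(2) = mex{1} = 0
g(3) = mex{0} = 1
g(4) = mex{1} = 0
g(5) = mex{0} = 1
g(6) = mex{1} = 0
So g(6) = 0.
By the Sprague-Grundy theorem, the Grundy value of a sum of independent games is the XOR of the component values.
Combined value = 2 ⊕ 13 ⊕ 10 ⊕ 0 = 5.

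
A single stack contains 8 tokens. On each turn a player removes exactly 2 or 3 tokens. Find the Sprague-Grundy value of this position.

1

Grundy values for subtraction set {2, 3}:
g(0) = mex{} = 0
g(1) = mex{} = 0
g(2) = mex{0} = 1
g(3) = mex{0} = 1
g(4) = mex{0,1} = 2
g(5) = mex{1} = 0
g(6) = mex{1,2} = 0
g(7) = mex{0,2} = 1
g(8) = mex{0} = 1
So g(8) = 1.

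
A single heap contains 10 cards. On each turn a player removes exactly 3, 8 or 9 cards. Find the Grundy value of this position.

1

Compute g(0), g(1), … for moves {3, 8, 9}:
k:     0  1  2  3  4  5  6  7  8  9 10
g(k):  0  0  0  1  1  1  0  0  2  1  1
So g(10) = 1.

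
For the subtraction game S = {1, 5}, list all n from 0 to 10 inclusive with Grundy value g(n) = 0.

Build the Grundy sequence with g(k) = mex{g(k−s) : s ∈ {1, 5}, s ≤ k}:
k:     0  1  2  3  4  5  6  7  8  9 10
g(k):  0  1  0  1  0  1  0  1  0  1  0
The P-positions (g = 0) in 0..10 are 0, 2, 4, 6, 8, 10.

0, 2, 4, 6, 8, 10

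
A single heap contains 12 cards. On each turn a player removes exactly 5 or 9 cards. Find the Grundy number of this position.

2

Compute g(0), g(1), … for moves {5, 9}:
g(0) = mex{} = 0
g(1) = mex{} = 0
g(2) = mex{} = 0
g(3) = mex{} = 0
g(4) = mex{} = 0
g(5) = mex{0} = 1
g(6) = mex{0} = 1
g(7) = mex{0} = 1
g(8) = mex{0} = 1
g(9) = mex{0} = 1
g(10) = mex{0,1} = 2
g(11) = mex{0,1} = 2
g(12) = mex{0,1} = 2
So g(12) = 2.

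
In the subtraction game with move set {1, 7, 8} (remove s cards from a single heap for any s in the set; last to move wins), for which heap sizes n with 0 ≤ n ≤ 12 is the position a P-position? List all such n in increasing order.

0, 2, 4, 6

Grundy values for subtraction set {1, 7, 8}:
g(0) = mex{} = 0
g(1) = mex{0} = 1
g(2) = mex{1} = 0
g(3) = mex{0} = 1
g(4) = mex{1} = 0
g(5) = mex{0} = 1
g(6) = mex{1} = 0
g(7) = mex{0} = 1
g(8) = mex{0,1} = 2
g(9) = mex{0,1,2} = 3
g(10) = mex{0,1,3} = 2
g(11) = mex{0,1,2} = 3
g(12) = mex{0,1,3} = 2
The P-positions (g = 0) in 0..12 are 0, 2, 4, 6.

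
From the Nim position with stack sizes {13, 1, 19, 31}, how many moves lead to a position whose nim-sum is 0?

0

In binary:
  01101  (13)
  00001  (1)
  10011  (19)
  11111  (31)
  -----
  00000  (0)
The nim-sum is already 0, so every move leaves a nonzero nim-sum — there are no winning moves.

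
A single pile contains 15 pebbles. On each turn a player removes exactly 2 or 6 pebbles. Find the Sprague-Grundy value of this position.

Build the Grundy sequence with g(k) = mex{g(k−s) : s ∈ {2, 6}, s ≤ k}:
k:     0  1  2  3  4  5  6  7  8  9 10 11 12 13 14 15
g(k):  0  0  1  1  0  0  1  1  0  0  1  1  0  0  1  1
So g(15) = 1.

1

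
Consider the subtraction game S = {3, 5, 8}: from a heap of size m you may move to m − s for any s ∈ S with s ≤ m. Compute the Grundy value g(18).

Compute g(0), g(1), … for moves {3, 5, 8}:
k:     0  1  2  3  4  5  6  7  8  9 10 11 12 13 14 15 16 17 18
g(k):  0  0  0  1  1  1  2  2  2  3  3  0  0  0  1  1  1  2  2
So g(18) = 2.

2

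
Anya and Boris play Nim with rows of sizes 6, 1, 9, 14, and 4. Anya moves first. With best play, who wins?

Anya wins

Compute the nim-sum pairwise:
6 ^ 1 = 7
7 ^ 9 = 14
14 ^ 14 = 0
0 ^ 4 = 4
The nim-sum is 4 ≠ 0, so this is an N-position: the player to move can win; Anya has a winning move.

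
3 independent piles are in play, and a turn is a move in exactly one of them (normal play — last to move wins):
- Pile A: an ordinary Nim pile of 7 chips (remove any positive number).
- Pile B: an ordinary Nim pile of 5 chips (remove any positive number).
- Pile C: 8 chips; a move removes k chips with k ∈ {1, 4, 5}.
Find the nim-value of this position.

2

Pile A is a plain Nim pile of size 7, so its Grundy value is 7.
Pile B is a plain Nim pile of size 5, so its Grundy value is 5.
For pile C, compute g(0), g(1), … with moves {1, 4, 5}:
g(0) = mex{} = 0
g(1) = mex{0} = 1
g(2) = mex{1} = 0
g(3) = mex{0} = 1
g(4) = mex{0,1} = 2
g(5) = mex{0,1,2} = 3
g(6) = mex{0,1,3} = 2
g(7) = mex{0,1,2} = 3
g(8) = mex{1,2,3} = 0
So g(8) = 0.
The value of a disjunctive sum is the nim-sum of the parts.
Combined value = 7 ⊕ 5 ⊕ 0 = 2.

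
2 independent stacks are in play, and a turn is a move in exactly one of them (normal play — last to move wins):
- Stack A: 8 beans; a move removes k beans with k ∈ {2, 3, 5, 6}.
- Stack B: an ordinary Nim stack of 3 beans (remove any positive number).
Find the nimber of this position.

Grundy values for stack A (subtraction set {2, 3, 5, 6}):
k:     0  1  2  3  4  5  6  7  8
g(k):  0  0  1  1  2  2  3  3  0
So g(8) = 0.
Stack B is a plain Nim stack of size 3, so its Grundy value is 3.
By the Sprague-Grundy theorem, the Grundy value of a sum of independent games is the XOR of the component values.
Combined value = 0 ⊕ 3 = 3.

3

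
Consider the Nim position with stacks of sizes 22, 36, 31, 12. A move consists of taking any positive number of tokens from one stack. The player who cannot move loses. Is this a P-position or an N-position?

N-position

Compute the nim-sum pairwise:
22 XOR 36 = 50
50 XOR 31 = 45
45 XOR 12 = 33
The nim-sum is 33 ≠ 0, so this is an N-position: the player to move can win.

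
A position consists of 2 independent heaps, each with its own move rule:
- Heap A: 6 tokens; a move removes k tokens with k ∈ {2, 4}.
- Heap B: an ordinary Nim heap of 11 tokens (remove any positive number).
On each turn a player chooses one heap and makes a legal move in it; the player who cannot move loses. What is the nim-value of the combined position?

For heap A, compute g(0), g(1), … with moves {2, 4}:
k:     0  1  2  3  4  5  6
g(k):  0  0  1  1  2  2  0
So g(6) = 0.
Heap B is a plain Nim heap of size 11, so its Grundy value is 11.
By the Sprague-Grundy theorem, the Grundy value of a sum of independent games is the XOR of the component values.
Combined value = 0 ⊕ 11 = 11.

11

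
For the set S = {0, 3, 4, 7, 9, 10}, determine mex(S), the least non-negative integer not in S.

1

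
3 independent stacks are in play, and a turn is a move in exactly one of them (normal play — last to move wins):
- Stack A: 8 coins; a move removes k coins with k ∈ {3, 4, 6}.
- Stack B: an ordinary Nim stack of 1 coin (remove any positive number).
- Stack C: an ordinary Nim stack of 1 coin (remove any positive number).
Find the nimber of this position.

Grundy values for stack A (subtraction set {3, 4, 6}):
k:     0  1  2  3  4  5  6  7  8
g(k):  0  0  0  1  1  1  2  2  2
So g(8) = 2.
Stack B is a plain Nim stack of size 1, so its Grundy value is 1.
Stack C is a plain Nim stack of size 1, so its Grundy value is 1.
By the Sprague-Grundy theorem, the Grundy value of a sum of independent games is the XOR of the component values.
Combined value = 2 XOR 1 XOR 1 = 2.

2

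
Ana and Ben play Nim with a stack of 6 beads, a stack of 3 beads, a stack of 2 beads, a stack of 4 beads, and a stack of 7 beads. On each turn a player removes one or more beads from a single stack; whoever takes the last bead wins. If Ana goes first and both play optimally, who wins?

Ana wins

Compute the nim-sum pairwise:
6 ⊕ 3 = 5
5 ⊕ 2 = 7
7 ⊕ 4 = 3
3 ⊕ 7 = 4
The nim-sum is 4 ≠ 0, so this is an N-position: the player to move can win; Ana has a winning move.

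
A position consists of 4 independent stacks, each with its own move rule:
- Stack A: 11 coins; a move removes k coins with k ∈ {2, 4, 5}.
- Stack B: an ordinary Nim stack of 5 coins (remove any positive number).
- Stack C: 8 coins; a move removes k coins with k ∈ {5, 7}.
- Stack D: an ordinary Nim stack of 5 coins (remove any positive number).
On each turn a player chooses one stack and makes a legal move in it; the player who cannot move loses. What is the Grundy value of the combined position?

3

Build the Grundy sequence for stack A with g(k) = mex{g(k−s) : s ∈ {2, 4, 5}, s ≤ k}:
g(0) = mex{} = 0
g(1) = mex{} = 0
g(2) = mex{0} = 1
g(3) = mex{0} = 1
g(4) = mex{0,1} = 2
g(5) = mex{0,1} = 2
g(6) = mex{0,1,2} = 3
g(7) = mex{1,2} = 0
g(8) = mex{1,2,3} = 0
g(9) = mex{0,2} = 1
g(10) = mex{0,2,3} = 1
g(11) = mex{0,1,3} = 2
So g(11) = 2.
Stack B is a plain Nim stack of size 5, so its Grundy value is 5.
Grundy values for stack C (subtraction set {5, 7}):
k:     0  1  2  3  4  5  6  7  8
g(k):  0  0  0  0  0  1  1  1  1
So g(8) = 1.
Stack D is a plain Nim stack of size 5, so its Grundy value is 5.
The value of a disjunctive sum is the nim-sum of the parts.
Combined value = 2 ⊕ 5 ⊕ 1 ⊕ 5 = 3.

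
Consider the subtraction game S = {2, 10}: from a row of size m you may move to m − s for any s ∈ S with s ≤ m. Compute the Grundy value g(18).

1

Build the Grundy sequence with g(k) = mex{g(k−s) : s ∈ {2, 10}, s ≤ k}:
k:     0  1  2  3  4  5  6  7  8  9 10 11 12 13 14 15 16 17 18
g(k):  0  0  1  1  0  0  1  1  0  0  1  1  0  0  1  1  0  0  1
So g(18) = 1.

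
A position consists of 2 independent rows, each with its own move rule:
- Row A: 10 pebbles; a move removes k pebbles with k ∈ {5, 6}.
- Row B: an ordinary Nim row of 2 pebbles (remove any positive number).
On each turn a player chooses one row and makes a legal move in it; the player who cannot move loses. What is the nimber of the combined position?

0

For row A, compute g(0), g(1), … with moves {5, 6}:
k:     0  1  2  3  4  5  6  7  8  9 10
g(k):  0  0  0  0  0  1  1  1  1  1  2
So g(10) = 2.
Row B is a plain Nim row of size 2, so its Grundy value is 2.
The value of a disjunctive sum is the nim-sum of the parts.
Combined value = 2 XOR 2 = 0.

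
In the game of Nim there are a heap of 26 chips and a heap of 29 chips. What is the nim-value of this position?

Compute the nim-sum pairwise:
26 ⊕ 29 = 7

7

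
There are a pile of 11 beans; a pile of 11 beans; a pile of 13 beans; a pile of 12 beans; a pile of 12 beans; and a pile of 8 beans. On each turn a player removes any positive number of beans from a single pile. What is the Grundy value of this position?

5

Bitwise XOR of the heap sizes:
  1011  (11)
  1011  (11)
  1101  (13)
  1100  (12)
  1100  (12)
  1000  (8)
  ----
  0101  (5)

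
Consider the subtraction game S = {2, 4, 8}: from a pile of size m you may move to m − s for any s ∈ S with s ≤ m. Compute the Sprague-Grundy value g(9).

1

Compute g(0), g(1), … for moves {2, 4, 8}:
g(0) = mex{} = 0
g(1) = mex{} = 0
g(2) = mex{0} = 1
g(3) = mex{0} = 1
g(4) = mex{0,1} = 2
g(5) = mex{0,1} = 2
g(6) = mex{1,2} = 0
g(7) = mex{1,2} = 0
g(8) = mex{0,2} = 1
g(9) = mex{0,2} = 1
So g(9) = 1.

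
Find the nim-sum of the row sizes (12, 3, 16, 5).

Bitwise XOR of the heap sizes:
  01100  (12)
  00011  (3)
  10000  (16)
  00101  (5)
  -----
  11010  (26)

26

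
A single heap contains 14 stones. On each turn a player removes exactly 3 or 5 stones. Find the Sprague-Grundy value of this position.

2

Compute g(0), g(1), … for moves {3, 5}:
g(0) = mex{} = 0
g(1) = mex{} = 0
g(2) = mex{} = 0
g(3) = mex{0} = 1
g(4) = mex{0} = 1
g(5) = mex{0} = 1
g(6) = mex{0,1} = 2
g(7) = mex{0,1} = 2
g(8) = mex{1} = 0
g(9) = mex{1,2} = 0
g(10) = mex{1,2} = 0
g(11) = mex{0,2} = 1
g(12) = mex{0,2} = 1
g(13) = mex{0} = 1
g(14) = mex{0,1} = 2
So g(14) = 2.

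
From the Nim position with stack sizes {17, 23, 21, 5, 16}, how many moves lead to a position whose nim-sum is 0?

3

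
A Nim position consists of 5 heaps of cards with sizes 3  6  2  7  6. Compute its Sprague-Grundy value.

6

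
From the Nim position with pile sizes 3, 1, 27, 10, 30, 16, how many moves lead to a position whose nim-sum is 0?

Compute the nim-sum pairwise:
3 ⊕ 1 = 2
2 ⊕ 27 = 25
25 ⊕ 10 = 19
19 ⊕ 30 = 13
13 ⊕ 16 = 29
The overall nim-sum is X = 29. A pile of size p has a winning move iff p XOR X < p (reduce it to p XOR X).
  3: 3 XOR 29 = 30 ≥ 3 — no move.
  1: 1 XOR 29 = 28 ≥ 1 — no move.
  27: 27 XOR 29 = 6 < 27 — winning move (to 6).
  10: 10 XOR 29 = 23 ≥ 10 — no move.
  30: 30 XOR 29 = 3 < 30 — winning move (to 3).
  16: 16 XOR 29 = 13 < 16 — winning move (to 13).
That gives 3 winning moves.

3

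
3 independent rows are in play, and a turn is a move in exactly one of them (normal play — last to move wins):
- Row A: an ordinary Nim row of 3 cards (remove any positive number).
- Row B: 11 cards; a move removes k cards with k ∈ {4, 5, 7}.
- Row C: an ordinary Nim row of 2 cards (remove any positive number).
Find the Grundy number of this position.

Row A is a plain Nim row of size 3, so its Grundy value is 3.
Grundy values for row B (subtraction set {4, 5, 7}):
g(0) = mex{} = 0
g(1) = mex{} = 0
g(2) = mex{} = 0
g(3) = mex{} = 0
g(4) = mex{0} = 1
g(5) = mex{0} = 1
g(6) = mex{0} = 1
g(7) = mex{0} = 1
g(8) = mex{0,1} = 2
g(9) = mex{0,1} = 2
g(10) = mex{0,1} = 2
g(11) = mex{1} = 0
So g(11) = 0.
Row C is a plain Nim row of size 2, so its Grundy value is 2.
The value of a disjunctive sum is the nim-sum of the parts.
Combined value = 3 XOR 0 XOR 2 = 1.

1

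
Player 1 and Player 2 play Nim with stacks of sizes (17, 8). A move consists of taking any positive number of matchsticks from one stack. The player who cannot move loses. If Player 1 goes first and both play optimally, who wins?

Compute the nim-sum pairwise:
17 XOR 8 = 25
The nim-sum is 25 ≠ 0, so this is an N-position: the player to move can win; Player 1 has a winning move.

Player 1 wins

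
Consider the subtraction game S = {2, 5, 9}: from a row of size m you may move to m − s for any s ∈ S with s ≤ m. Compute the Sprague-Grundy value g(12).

Grundy values for subtraction set {2, 5, 9}:
k:     0  1  2  3  4  5  6  7  8  9 10 11 12
g(k):  0  0  1  1  0  2  1  0  0  1  1  0  2
So g(12) = 2.

2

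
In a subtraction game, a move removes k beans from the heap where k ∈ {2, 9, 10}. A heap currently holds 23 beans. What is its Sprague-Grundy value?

Compute g(0), g(1), … for moves {2, 9, 10}:
k:     0  1  2  3  4  5  6  7  8  9 10 11 12 13 14 15 16 17 18 19 20 21 22 23
g(k):  0  0  1  1  0  0  1  1  0  2  1  3  0  2  1  3  0  2  1  0  0  1  1  0
So g(23) = 0.

0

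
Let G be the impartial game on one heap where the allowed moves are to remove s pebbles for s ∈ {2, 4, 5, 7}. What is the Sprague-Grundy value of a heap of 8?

4

Build the Grundy sequence with g(k) = mex{g(k−s) : s ∈ {2, 4, 5, 7}, s ≤ k}:
k:     0  1  2  3  4  5  6  7  8
g(k):  0  0  1  1  2  2  3  3  4
So g(8) = 4.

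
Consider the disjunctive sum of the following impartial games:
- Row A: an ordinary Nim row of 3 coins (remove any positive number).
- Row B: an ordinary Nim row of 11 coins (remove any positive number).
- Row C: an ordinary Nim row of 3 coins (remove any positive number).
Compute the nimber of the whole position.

Row A is a plain Nim row of size 3, so its Grundy value is 3.
Row B is a plain Nim row of size 11, so its Grundy value is 11.
Row C is a plain Nim row of size 3, so its Grundy value is 3.
By the Sprague-Grundy theorem, the Grundy value of a sum of independent games is the XOR of the component values.
Combined value = 3 ⊕ 11 ⊕ 3 = 11.

11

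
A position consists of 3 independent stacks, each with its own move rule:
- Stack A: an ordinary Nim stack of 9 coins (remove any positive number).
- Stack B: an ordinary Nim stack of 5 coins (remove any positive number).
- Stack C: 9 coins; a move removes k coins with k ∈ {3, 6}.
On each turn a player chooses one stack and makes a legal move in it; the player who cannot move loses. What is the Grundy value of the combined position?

Stack A is a plain Nim stack of size 9, so its Grundy value is 9.
Stack B is a plain Nim stack of size 5, so its Grundy value is 5.
For stack C, compute g(0), g(1), … with moves {3, 6}:
k:     0  1  2  3  4  5  6  7  8  9
g(k):  0  0  0  1  1  1  2  2  2  0
So g(9) = 0.
By the Sprague-Grundy theorem, the Grundy value of a sum of independent games is the XOR of the component values.
Combined value = 9 ⊕ 5 ⊕ 0 = 12.

12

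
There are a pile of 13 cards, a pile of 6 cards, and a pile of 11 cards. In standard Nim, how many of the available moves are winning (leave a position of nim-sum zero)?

0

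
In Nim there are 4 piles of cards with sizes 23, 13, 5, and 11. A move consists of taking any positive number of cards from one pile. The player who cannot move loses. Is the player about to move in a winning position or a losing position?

Write each in binary and XOR column by column:
  10111  (23)
  01101  (13)
  00101  (5)
  01011  (11)
  -----
  10100  (20)
The nim-sum is 20 ≠ 0, so this is an N-position: the player to move can win.

Winning position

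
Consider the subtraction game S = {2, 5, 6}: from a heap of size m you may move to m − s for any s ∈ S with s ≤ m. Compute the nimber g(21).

Build the Grundy sequence with g(k) = mex{g(k−s) : s ∈ {2, 5, 6}, s ≤ k}:
k:     0  1  2  3  4  5  6  7  8  9 10 11 12 13 14 15 16 17 18 19 20 21
g(k):  0  0  1  1  0  2  1  3  0  2  1  0  0  1  1  0  2  1  3  0  2  1
So g(21) = 1.

1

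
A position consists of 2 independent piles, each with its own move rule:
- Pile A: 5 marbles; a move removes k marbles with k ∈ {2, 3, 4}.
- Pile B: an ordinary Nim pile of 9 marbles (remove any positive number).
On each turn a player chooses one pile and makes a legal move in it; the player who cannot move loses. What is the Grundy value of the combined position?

11

For pile A, compute g(0), g(1), … with moves {2, 3, 4}:
g(0) = mex{} = 0
g(1) = mex{} = 0
g(2) = mex{0} = 1
g(3) = mex{0} = 1
g(4) = mex{0,1} = 2
g(5) = mex{0,1} = 2
So g(5) = 2.
Pile B is a plain Nim pile of size 9, so its Grundy value is 9.
By the Sprague-Grundy theorem, the Grundy value of a sum of independent games is the XOR of the component values.
Combined value = 2 ⊕ 9 = 11.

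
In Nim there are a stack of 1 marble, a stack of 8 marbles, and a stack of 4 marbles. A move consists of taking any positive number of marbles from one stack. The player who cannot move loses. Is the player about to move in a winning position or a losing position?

Winning position

Nim-sum: 1 XOR 8 XOR 4 = 13.
The nim-sum is 13 ≠ 0, so this is an N-position: the player to move can win.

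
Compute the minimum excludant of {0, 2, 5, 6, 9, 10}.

1

0 is in the set but 1 is not, so the mex is 1.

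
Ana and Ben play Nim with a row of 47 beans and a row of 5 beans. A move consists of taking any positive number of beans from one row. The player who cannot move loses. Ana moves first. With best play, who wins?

Ana wins

Compute the nim-sum pairwise:
47 ⊕ 5 = 42
The nim-sum is 42 ≠ 0, so this is an N-position: the player to move can win; Ana has a winning move.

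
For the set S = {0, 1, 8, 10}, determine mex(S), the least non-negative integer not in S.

The values 0, 1 are all present; 2 is the first non-negative integer missing from the set.

2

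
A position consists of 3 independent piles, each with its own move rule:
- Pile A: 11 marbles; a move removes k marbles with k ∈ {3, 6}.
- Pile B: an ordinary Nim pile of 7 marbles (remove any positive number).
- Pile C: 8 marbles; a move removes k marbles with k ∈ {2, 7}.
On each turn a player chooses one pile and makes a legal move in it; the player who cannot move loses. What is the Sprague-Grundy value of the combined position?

For pile A, compute g(0), g(1), … with moves {3, 6}:
g(0) = mex{} = 0
g(1) = mex{} = 0
g(2) = mex{} = 0
g(3) = mex{0} = 1
g(4) = mex{0} = 1
g(5) = mex{0} = 1
g(6) = mex{0,1} = 2
g(7) = mex{0,1} = 2
g(8) = mex{0,1} = 2
g(9) = mex{1,2} = 0
g(10) = mex{1,2} = 0
g(11) = mex{1,2} = 0
So g(11) = 0.
Pile B is a plain Nim pile of size 7, so its Grundy value is 7.
Build the Grundy sequence for pile C with g(k) = mex{g(k−s) : s ∈ {2, 7}, s ≤ k}:
g(0) = mex{} = 0
g(1) = mex{} = 0
g(2) = mex{0} = 1
g(3) = mex{0} = 1
g(4) = mex{1} = 0
g(5) = mex{1} = 0
g(6) = mex{0} = 1
g(7) = mex{0} = 1
g(8) = mex{0,1} = 2
So g(8) = 2.
By the Sprague-Grundy theorem, the Grundy value of a sum of independent games is the XOR of the component values.
Combined value = 0 ⊕ 7 ⊕ 2 = 5.

5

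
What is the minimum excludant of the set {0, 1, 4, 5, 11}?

2

The values 0, 1 are all present; 2 is the first non-negative integer missing from the set.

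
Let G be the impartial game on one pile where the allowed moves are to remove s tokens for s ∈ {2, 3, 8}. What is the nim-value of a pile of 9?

Grundy values for subtraction set {2, 3, 8}:
k:     0  1  2  3  4  5  6  7  8  9
g(k):  0  0  1  1  2  0  0  1  1  2
So g(9) = 2.

2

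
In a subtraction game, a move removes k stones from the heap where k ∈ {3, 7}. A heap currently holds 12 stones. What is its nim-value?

Build the Grundy sequence with g(k) = mex{g(k−s) : s ∈ {3, 7}, s ≤ k}:
g(0) = mex{} = 0
g(1) = mex{} = 0
g(2) = mex{} = 0
g(3) = mex{0} = 1
g(4) = mex{0} = 1
g(5) = mex{0} = 1
g(6) = mex{1} = 0
g(7) = mex{0,1} = 2
g(8) = mex{0,1} = 2
g(9) = mex{0} = 1
g(10) = mex{1,2} = 0
g(11) = mex{1,2} = 0
g(12) = mex{1} = 0
So g(12) = 0.

0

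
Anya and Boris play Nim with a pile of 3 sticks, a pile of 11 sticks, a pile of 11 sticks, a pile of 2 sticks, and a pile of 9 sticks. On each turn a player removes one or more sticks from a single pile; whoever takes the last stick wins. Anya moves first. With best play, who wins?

Anya wins

Nim-sum: 3 ^ 11 ^ 11 ^ 2 ^ 9 = 8.
The nim-sum is 8 ≠ 0, so this is an N-position: the player to move can win; Anya has a winning move.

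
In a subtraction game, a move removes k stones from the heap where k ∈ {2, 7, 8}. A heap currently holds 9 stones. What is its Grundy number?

Build the Grundy sequence with g(k) = mex{g(k−s) : s ∈ {2, 7, 8}, s ≤ k}:
g(0) = mex{} = 0
g(1) = mex{} = 0
g(2) = mex{0} = 1
g(3) = mex{0} = 1
g(4) = mex{1} = 0
g(5) = mex{1} = 0
g(6) = mex{0} = 1
g(7) = mex{0} = 1
g(8) = mex{0,1} = 2
g(9) = mex{0,1} = 2
So g(9) = 2.

2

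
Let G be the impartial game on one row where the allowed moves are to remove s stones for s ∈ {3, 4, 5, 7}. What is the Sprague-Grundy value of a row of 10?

0

Compute g(0), g(1), … for moves {3, 4, 5, 7}:
g(0) = mex{} = 0
g(1) = mex{} = 0
g(2) = mex{} = 0
g(3) = mex{0} = 1
g(4) = mex{0} = 1
g(5) = mex{0} = 1
g(6) = mex{0,1} = 2
g(7) = mex{0,1} = 2
g(8) = mex{0,1} = 2
g(9) = mex{0,1,2} = 3
g(10) = mex{1,2} = 0
So g(10) = 0.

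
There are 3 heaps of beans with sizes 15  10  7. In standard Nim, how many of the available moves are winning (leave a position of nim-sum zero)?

Compute the nim-sum pairwise:
15 ⊕ 10 = 5
5 ⊕ 7 = 2
The overall nim-sum is X = 2. A heap of size p has a winning move iff p XOR X < p (reduce it to p XOR X).
  15: 15 XOR 2 = 13 < 15 — winning move (to 13).
  10: 10 XOR 2 = 8 < 10 — winning move (to 8).
  7: 7 XOR 2 = 5 < 7 — winning move (to 5).
That gives 3 winning moves.

3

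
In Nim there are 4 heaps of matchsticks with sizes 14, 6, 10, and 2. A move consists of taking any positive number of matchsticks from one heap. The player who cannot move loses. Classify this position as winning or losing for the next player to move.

Losing position

Nim-sum: 14 ⊕ 6 ⊕ 10 ⊕ 2 = 0.
The nim-sum is 0, so this is a P-position: the player to move is in a losing position under optimal play.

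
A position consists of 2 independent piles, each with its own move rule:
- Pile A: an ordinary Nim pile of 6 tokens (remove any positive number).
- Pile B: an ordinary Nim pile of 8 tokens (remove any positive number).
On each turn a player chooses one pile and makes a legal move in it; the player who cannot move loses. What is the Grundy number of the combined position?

Pile A is a plain Nim pile of size 6, so its Grundy value is 6.
Pile B is a plain Nim pile of size 8, so its Grundy value is 8.
The value of a disjunctive sum is the nim-sum of the parts.
Combined value = 6 ⊕ 8 = 14.

14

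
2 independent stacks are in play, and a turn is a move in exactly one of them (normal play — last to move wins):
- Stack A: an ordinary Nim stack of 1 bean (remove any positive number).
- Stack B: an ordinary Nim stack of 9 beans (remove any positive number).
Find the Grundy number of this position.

Stack A is a plain Nim stack of size 1, so its Grundy value is 1.
Stack B is a plain Nim stack of size 9, so its Grundy value is 9.
By the Sprague-Grundy theorem, the Grundy value of a sum of independent games is the XOR of the component values.
Combined value = 1 ⊕ 9 = 8.

8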